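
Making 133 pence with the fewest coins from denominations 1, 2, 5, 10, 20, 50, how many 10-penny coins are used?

Use the largest denomination that fits, subtract, and repeat.
133 − 2×50→33 − 1×20→13 − 1×10→3 − 1×2→1 − 1×1→0
Count of 10: 1

1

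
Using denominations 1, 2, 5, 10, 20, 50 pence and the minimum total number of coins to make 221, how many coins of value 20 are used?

1

221 = 4×50 + 1×20 + 1×1
Count of 20: 1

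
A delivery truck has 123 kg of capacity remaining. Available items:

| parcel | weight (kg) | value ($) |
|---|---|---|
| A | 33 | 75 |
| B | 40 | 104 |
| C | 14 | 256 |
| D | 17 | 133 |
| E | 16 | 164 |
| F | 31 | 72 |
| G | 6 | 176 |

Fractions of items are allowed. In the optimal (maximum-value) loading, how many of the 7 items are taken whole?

5

Ratios (sorted): G 29.33, C 18.29, E 10.25, D 7.82, B 2.60, F 2.32, A 2.27
take G (6 @ 176); take C (14 @ 256); take E (16 @ 164); take D (17 @ 133); take B (40 @ 104); take 30/31 of F → 69.68. Capacity used 123/123.
5 item(s) taken whole; one partial (take 30/31 of F).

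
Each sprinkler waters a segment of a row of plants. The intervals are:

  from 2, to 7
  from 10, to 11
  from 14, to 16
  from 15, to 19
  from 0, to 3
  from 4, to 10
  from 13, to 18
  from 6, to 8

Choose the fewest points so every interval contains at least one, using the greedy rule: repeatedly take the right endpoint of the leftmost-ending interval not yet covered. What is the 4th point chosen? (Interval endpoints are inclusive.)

Process intervals by earliest right end; each time one isn't hit yet, stab at its right endpoint.
Sorted: [0,3] [2,7] [6,8] [4,10] [10,11] [14,16] [13,18] [15,19]
{[0,3],[2,7]} hit by 3; {[6,8],[4,10]} hit by 8; {[10,11]} hit by 11; {[14,16],[13,18],[15,19]} hit by 16.
Points: 3, 8, 11, 16 (4 total).

16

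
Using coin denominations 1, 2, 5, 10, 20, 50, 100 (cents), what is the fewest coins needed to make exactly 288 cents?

8

Use the largest denomination that fits, subtract, and repeat.
288 = 2×100 + 1×50 + 1×20 + 1×10 + 1×5 + 1×2 + 1×1
Total coins = 2 + 1 + 1 + 1 + 1 + 1 + 1 = 8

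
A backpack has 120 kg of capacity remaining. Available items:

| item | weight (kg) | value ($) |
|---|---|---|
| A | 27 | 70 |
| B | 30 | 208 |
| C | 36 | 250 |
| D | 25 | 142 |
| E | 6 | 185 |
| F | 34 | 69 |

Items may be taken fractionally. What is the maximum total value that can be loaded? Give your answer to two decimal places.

844.63

Sort by value per unit weight and fill in that order.
Order: E (185/6=30.83) > C (250/36=6.94) > B (208/30=6.93) > D (142/25=5.68) > A (70/27=2.59) > F (69/34=2.03)
Fill: take E (6 @ 185) → take C (36 @ 250) → take B (30 @ 208) → take D (25 @ 142) → take 23/27 of A → 59.63; 120/120 used.
Total value = 844.63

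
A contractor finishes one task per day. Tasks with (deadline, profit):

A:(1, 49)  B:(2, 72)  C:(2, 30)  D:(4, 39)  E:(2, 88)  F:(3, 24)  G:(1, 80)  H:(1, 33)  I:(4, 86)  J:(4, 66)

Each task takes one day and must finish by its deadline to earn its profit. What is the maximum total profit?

320

Sort by profit descending; place each in the latest free slot ≤ its deadline.
Profit order: E=88 I=86 G=80 B=72 J=66 A=49 D=39 H=33 C=30 F=24
Assign: E→slot 2, I→slot 4, G→slot 1, B skipped, J→slot 3, A skipped, D skipped, H skipped, C skipped, F skipped.
Slots: [1:G] [2:E] [3:J] [4:I]
Profit = 80 + 88 + 66 + 86 = 320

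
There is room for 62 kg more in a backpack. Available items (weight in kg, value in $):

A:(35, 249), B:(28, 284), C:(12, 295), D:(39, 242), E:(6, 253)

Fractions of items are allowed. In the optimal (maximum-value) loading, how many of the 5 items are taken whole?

3

Sort by value per unit weight and fill in that order.
Ratios (sorted): E 42.17, C 24.58, B 10.14, A 7.11, D 6.21
take E (6 @ 253); take C (12 @ 295); take B (28 @ 284); take 16/35 of A → 113.83. Capacity used 62/62.
3 item(s) taken whole; one partial (take 16/35 of A).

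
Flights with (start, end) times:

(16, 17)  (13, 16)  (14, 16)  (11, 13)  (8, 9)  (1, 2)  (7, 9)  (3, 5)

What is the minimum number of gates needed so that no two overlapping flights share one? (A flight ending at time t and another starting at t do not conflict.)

Events (time:±→running): 1:+→1 2:-→0 3:+→1 5:-→0 7:+→1 8:+→2 … peak 2.

2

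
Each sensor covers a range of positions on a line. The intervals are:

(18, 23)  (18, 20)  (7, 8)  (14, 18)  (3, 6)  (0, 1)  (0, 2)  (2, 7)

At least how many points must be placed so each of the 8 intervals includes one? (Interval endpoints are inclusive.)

Sort by right endpoint; whenever an interval is uncovered, place a point at its right end.
By right end: [0,1]  [0,2]  [3,6]  [2,7]  [7,8]  [14,18]  [18,20]  [18,23]
[0,1] uncovered → point at 1; [3,6] uncovered → point at 6; [7,8] uncovered → point at 8; [14,18] uncovered → point at 18.
Points: 1, 6, 8, 18 (4 total).

4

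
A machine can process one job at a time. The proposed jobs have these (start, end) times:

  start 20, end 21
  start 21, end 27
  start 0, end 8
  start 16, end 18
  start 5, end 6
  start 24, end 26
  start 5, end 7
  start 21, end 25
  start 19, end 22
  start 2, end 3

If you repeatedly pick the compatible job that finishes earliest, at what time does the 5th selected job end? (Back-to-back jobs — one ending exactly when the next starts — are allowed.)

25

Sort by end time and greedily take each interval whose start is ≥ the last chosen end.
By end time: (2,3), (5,6), (5,7), (0,8), (16,18), (20,21), (19,22), (21,25), (24,26), (21,27).
Pick (2,3); next start ≥ 3 → (5,6); next start ≥ 6 → (16,18); next start ≥ 18 → (20,21); next start ≥ 21 → (21,25).
Selected: (2,3) (5,6) (16,18) (20,21) (21,25)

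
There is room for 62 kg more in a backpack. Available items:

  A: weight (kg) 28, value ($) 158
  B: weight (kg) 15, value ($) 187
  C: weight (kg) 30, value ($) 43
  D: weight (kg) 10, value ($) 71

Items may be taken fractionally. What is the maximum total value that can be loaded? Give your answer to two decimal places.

428.90

Sort by value per unit weight and fill in that order.
Order: B (187/15=12.47) > D (71/10=7.10) > A (158/28=5.64) > C (43/30=1.43)
Fill: take B (15 @ 187) → take D (10 @ 71) → take A (28 @ 158) → take 9/30 of C → 12.90; 62/62 used.
Total value = 428.90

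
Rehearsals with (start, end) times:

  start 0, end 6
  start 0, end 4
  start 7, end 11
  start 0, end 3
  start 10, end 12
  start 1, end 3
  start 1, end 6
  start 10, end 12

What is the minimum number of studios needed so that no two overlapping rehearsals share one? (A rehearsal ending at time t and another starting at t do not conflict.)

The answer is the maximum number of intervals overlapping at any instant.
starts: [0, 0, 0, 1, 1, 7, 10, 10]
ends:   [3, 3, 4, 6, 6, 11, 12, 12]
s0→1 s0→2 s0→3 s1→4 s1→5  — peak 5.

5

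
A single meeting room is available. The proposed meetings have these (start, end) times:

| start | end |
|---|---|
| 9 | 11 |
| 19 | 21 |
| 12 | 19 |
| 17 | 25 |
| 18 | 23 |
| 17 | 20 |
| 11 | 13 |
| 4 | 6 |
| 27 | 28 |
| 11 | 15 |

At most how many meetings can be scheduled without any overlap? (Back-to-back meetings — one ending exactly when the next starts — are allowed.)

Order by finish time; keep every interval that doesn't clash with the previous kept one.
By end time: (4,6), (9,11), (11,13), (11,15), (12,19), (17,20), (19,21), (18,23), (17,25), (27,28).
Pick (4,6); next start ≥ 6 → (9,11); next start ≥ 11 → (11,13); next start ≥ 13 → (17,20); next start ≥ 20 → (27,28).
Selected 5 meetings.

5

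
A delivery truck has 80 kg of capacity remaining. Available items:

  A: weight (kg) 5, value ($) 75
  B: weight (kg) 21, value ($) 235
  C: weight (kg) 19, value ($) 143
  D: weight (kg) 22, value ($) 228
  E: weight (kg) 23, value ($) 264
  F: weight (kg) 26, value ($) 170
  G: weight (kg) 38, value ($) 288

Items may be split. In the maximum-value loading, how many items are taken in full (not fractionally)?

4

Greedy by value/weight ratio, highest first.
Ratios (sorted): A 15.00, E 11.48, B 11.19, D 10.36, G 7.58, C 7.53, F 6.54
take A (5 @ 75); take E (23 @ 264); take B (21 @ 235); take D (22 @ 228); take 9/38 of G → 68.21. Capacity used 80/80.
4 item(s) taken whole; one partial (take 9/38 of G).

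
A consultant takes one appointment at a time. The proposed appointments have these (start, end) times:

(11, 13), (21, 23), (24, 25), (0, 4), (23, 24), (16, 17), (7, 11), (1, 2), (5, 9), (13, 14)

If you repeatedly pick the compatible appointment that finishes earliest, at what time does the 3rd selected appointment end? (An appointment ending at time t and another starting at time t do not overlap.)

13

Order by finish time; keep every interval that doesn't clash with the previous kept one.
Sorted by end: (1,2)  (0,4)  (5,9)  (7,11)  (11,13)  (13,14)  (16,17)  (21,23)  (23,24)  (24,25)
take (1,2); take (5,9); take (11,13); take (13,14); take (16,17); take (21,23); take (23,24); take (24,25).
Selected: (1,2) (5,9) (11,13) (13,14) (16,17) (21,23) (23,24) (24,25)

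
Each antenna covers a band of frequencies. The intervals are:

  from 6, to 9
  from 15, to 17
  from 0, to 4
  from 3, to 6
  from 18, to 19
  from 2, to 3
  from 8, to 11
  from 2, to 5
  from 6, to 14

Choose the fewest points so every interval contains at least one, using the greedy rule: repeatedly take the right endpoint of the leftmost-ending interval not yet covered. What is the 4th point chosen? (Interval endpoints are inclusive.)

19

Process intervals by earliest right end; each time one isn't hit yet, stab at its right endpoint.
By right end: [2,3]  [0,4]  [2,5]  [3,6]  [6,9]  [8,11]  [6,14]  [15,17]  [18,19]
[2,3] uncovered → point at 3; [6,9] uncovered → point at 9; [15,17] uncovered → point at 17; [18,19] uncovered → point at 19.
Points: 3, 9, 17, 19 (4 total).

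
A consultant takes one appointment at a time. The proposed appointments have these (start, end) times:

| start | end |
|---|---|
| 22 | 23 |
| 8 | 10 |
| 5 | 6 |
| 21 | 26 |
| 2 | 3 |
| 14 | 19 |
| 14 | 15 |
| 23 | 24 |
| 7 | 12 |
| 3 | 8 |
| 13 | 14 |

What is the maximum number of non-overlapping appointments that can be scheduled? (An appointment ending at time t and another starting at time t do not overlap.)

7

Order by finish time; keep every interval that doesn't clash with the previous kept one.
Sorted by end: (2,3)  (5,6)  (3,8)  (8,10)  (7,12)  (13,14)  (14,15)  (14,19)  (22,23)  (23,24)  (21,26)
take (2,3); take (5,6); take (8,10); skip (7,12); take (13,14); take (14,15); take (22,23); take (23,24); skip (21,26).
Selected 7 appointments.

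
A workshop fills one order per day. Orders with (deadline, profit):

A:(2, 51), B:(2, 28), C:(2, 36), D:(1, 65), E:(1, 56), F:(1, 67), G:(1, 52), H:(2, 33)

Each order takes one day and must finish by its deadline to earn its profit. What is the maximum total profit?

Take jobs in profit order; each goes to the latest open slot no later than its deadline.
By profit: F(d1,67), D(d1,65), E(d1,56), G(d1,52), A(d2,51), C(d2,36), H(d2,33), B(d2,28)
F→slot 1; D skipped; E skipped; G skipped; A→slot 2; C skipped; H skipped; B skipped.
Profit = 67 + 51 = 118

118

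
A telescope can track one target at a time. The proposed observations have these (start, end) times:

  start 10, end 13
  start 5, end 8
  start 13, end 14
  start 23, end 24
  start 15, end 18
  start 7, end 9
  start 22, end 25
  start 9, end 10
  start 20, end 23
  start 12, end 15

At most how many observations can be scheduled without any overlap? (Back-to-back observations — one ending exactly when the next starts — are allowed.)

7

Sorted by end: (5,8)  (7,9)  (9,10)  (10,13)  (13,14)  (12,15)  (15,18)  (20,23)  (23,24)  (22,25)
take (5,8); take (9,10); take (10,13); take (13,14); take (15,18); take (20,23); take (23,24); skip (22,25).
Selected 7 observations.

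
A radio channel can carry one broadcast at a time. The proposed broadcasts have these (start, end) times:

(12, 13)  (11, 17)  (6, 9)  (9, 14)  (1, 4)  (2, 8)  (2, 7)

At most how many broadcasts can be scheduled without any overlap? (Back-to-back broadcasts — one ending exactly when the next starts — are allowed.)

Sorted by end: (1,4)  (2,7)  (2,8)  (6,9)  (12,13)  (9,14)  (11,17)
take (1,4); skip (2,7); take (6,9); take (12,13).
Selected 3 broadcasts.

3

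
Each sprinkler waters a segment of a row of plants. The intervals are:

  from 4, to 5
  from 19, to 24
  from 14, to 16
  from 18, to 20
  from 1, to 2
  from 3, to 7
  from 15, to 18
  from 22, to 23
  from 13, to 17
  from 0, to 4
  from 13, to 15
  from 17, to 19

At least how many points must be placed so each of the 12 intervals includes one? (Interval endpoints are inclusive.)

5

Sort by right endpoint; whenever an interval is uncovered, place a point at its right end.
By right end: [1,2]  [0,4]  [4,5]  [3,7]  [13,15]  [14,16]  [13,17]  [15,18]  [17,19]  [18,20]  [22,23]  [19,24]
[1,2] uncovered → point at 2; [4,5] uncovered → point at 5; [13,15] uncovered → point at 15; [17,19] uncovered → point at 19; [22,23] uncovered → point at 23.
Points: 2, 5, 15, 19, 23 (5 total).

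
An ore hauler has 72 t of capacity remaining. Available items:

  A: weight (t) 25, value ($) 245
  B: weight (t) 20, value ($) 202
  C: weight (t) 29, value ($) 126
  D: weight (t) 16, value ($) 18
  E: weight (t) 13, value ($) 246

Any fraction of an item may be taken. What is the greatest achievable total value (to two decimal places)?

Sort by value per unit weight and fill in that order.
Ratios (sorted): E 18.92, B 10.10, A 9.80, C 4.34, D 1.12
take E (13 @ 246); take B (20 @ 202); take A (25 @ 245); take 14/29 of C → 60.83. Capacity used 72/72.
Total value = 753.83

753.83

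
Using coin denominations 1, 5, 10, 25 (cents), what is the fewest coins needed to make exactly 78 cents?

78 = 3×25 + 3×1
Total coins = 3 + 3 = 6

6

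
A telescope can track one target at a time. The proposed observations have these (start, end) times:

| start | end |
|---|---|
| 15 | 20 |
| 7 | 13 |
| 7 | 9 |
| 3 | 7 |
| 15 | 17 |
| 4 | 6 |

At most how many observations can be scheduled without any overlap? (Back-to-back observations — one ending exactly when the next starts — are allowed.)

3

Sorted by end: (4,6)  (3,7)  (7,9)  (7,13)  (15,17)  (15,20)
take (4,6); skip (3,7); take (7,9); skip (7,13); take (15,17); skip (15,20).
Selected 3 observations.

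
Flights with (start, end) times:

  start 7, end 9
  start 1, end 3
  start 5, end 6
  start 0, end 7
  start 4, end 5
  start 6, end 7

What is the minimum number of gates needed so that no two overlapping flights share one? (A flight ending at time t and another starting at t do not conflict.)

Count concurrent intervals with a sweep; the peak is the room count.
starts: [0, 1, 4, 5, 6, 7]
ends:   [3, 5, 6, 7, 7, 9]
s0→1 s1→2  — peak 2.

2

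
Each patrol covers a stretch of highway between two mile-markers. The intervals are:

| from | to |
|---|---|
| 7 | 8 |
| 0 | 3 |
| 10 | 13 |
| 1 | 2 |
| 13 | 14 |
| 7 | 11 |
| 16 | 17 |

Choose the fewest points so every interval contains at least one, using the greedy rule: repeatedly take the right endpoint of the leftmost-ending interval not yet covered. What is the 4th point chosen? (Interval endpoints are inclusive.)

Sorted: [1,2] [0,3] [7,8] [7,11] [10,13] [13,14] [16,17]
{[1,2],[0,3]} hit by 2; {[7,8],[7,11]} hit by 8; {[10,13],[13,14]} hit by 13; {[16,17]} hit by 17.
Points: 2, 8, 13, 17 (4 total).

17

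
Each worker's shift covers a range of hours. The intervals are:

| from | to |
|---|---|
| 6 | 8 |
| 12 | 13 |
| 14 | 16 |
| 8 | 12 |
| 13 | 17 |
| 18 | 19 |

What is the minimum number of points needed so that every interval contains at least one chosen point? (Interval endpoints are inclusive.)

Process intervals by earliest right end; each time one isn't hit yet, stab at its right endpoint.
By right end: [6,8]  [8,12]  [12,13]  [14,16]  [13,17]  [18,19]
[6,8] uncovered → point at 8; [12,13] uncovered → point at 13; [14,16] uncovered → point at 16; [18,19] uncovered → point at 19.
Points: 8, 13, 16, 19 (4 total).

4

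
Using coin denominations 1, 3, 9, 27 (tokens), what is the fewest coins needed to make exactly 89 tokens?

Greedy: take as many of the largest coin as possible, then repeat with the remainder.
89 − 3×27→8 − 2×3→2 − 2×1→0
Total coins = 3 + 2 + 2 = 7

7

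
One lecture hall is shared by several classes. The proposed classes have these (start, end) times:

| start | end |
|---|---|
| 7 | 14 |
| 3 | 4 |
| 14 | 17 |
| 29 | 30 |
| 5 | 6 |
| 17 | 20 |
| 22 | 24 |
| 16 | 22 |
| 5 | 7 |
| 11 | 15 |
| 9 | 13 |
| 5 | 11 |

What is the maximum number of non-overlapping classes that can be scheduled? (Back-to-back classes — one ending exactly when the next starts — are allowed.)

7

By end time: (3,4), (5,6), (5,7), (5,11), (9,13), (7,14), (11,15), (14,17), (17,20), (16,22), (22,24), (29,30).
Pick (3,4); next start ≥ 4 → (5,6); next start ≥ 6 → (9,13); next start ≥ 13 → (14,17); next start ≥ 17 → (17,20); next start ≥ 20 → (22,24); next start ≥ 24 → (29,30).
Selected 7 classes.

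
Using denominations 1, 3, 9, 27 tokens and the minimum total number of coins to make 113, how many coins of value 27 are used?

4

Use the largest denomination that fits, subtract, and repeat.
113 = 4×27 + 1×3 + 2×1
Count of 27: 4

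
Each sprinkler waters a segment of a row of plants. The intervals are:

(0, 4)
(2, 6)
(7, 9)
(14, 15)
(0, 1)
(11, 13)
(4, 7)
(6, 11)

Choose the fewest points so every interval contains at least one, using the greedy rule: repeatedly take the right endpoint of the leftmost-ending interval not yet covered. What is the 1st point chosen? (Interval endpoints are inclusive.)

1

Process intervals by earliest right end; each time one isn't hit yet, stab at its right endpoint.
Sorted: [0,1] [0,4] [2,6] [4,7] [7,9] [6,11] [11,13] [14,15]
{[0,1],[0,4]} hit by 1; {[2,6],[4,7]} hit by 6; {[7,9],[6,11]} hit by 9; {[11,13]} hit by 13; {[14,15]} hit by 15.
Points: 1, 6, 9, 13, 15 (5 total).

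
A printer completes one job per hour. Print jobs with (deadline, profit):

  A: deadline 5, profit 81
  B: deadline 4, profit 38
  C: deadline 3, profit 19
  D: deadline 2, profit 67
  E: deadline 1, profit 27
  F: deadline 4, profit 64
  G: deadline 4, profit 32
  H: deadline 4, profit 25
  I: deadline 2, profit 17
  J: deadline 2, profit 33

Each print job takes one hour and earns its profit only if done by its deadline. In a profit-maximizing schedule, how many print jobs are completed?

By profit: A(d5,81), D(d2,67), F(d4,64), B(d4,38), J(d2,33), G(d4,32), E(d1,27), H(d4,25), C(d3,19), I(d2,17)
A→slot 5; D→slot 2; F→slot 4; B→slot 3; J→slot 1; G skipped; E skipped; H skipped; C skipped; I skipped.
5 of 10 scheduled.

5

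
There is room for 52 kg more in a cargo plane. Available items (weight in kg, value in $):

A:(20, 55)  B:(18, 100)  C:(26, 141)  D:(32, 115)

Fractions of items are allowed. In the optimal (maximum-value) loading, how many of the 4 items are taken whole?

Order: B (100/18=5.56) > C (141/26=5.42) > D (115/32=3.59) > A (55/20=2.75)
Fill: take B (18 @ 100) → take C (26 @ 141) → take 8/32 of D → 28.75; 52/52 used.
2 item(s) taken whole; one partial (take 8/32 of D).

2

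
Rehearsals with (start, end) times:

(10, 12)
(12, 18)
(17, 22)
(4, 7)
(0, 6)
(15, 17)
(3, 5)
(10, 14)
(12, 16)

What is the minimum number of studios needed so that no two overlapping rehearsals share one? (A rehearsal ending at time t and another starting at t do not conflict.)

starts: [0, 3, 4, 10, 10, 12, 12, 15, 17]
ends:   [5, 6, 7, 12, 14, 16, 17, 18, 22]
s0→1 s3→2 s4→3  — peak 3.

3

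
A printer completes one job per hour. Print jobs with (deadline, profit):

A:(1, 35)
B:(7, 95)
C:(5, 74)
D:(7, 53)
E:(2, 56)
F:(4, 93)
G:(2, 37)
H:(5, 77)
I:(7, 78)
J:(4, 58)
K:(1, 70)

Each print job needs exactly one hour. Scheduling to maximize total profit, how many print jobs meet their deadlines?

Profit order: B=95 F=93 I=78 H=77 C=74 K=70 J=58 E=56 D=53 G=37 A=35
Assign: B→slot 7, F→slot 4, I→slot 6, H→slot 5, C→slot 3, K→slot 1, J→slot 2, E skipped, D skipped, G skipped, A skipped.
Slots: [1:K] [2:J] [3:C] [4:F] [5:H] [6:I] [7:B]
7 of 11 scheduled.

7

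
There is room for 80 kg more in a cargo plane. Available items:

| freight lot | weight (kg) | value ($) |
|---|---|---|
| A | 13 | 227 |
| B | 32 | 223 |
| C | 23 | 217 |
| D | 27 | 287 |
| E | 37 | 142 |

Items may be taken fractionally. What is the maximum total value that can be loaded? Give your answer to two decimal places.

Order: A (227/13=17.46) > D (287/27=10.63) > C (217/23=9.43) > B (223/32=6.97) > E (142/37=3.84)
Fill: take A (13 @ 227) → take D (27 @ 287) → take C (23 @ 217) → take 17/32 of B → 118.47; 80/80 used.
Total value = 849.47

849.47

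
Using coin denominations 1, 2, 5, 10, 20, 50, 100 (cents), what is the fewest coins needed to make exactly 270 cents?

4

Use the largest denomination that fits, subtract, and repeat.
270 − 2×100→70 − 1×50→20 − 1×20→0
Total coins = 2 + 1 + 1 = 4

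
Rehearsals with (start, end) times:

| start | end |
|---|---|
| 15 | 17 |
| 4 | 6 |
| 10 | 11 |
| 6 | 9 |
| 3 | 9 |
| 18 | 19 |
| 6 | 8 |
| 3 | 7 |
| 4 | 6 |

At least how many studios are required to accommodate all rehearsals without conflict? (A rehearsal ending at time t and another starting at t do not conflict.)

Events (time:±→running): 3:+→1 3:+→2 4:+→3 4:+→4 … peak 4.

4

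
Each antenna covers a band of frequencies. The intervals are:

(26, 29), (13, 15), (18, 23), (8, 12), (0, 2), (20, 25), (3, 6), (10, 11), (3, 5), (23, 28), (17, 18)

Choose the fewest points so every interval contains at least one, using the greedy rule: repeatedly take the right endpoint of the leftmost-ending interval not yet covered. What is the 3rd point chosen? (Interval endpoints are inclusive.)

11

By right end: [0,2]  [3,5]  [3,6]  [10,11]  [8,12]  [13,15]  [17,18]  [18,23]  [20,25]  [23,28]  [26,29]
[0,2] uncovered → point at 2; [3,5] uncovered → point at 5; [10,11] uncovered → point at 11; [13,15] uncovered → point at 15; [17,18] uncovered → point at 18; [20,25] uncovered → point at 25; [26,29] uncovered → point at 29.
Points: 2, 5, 11, 15, 18, 25, 29 (7 total).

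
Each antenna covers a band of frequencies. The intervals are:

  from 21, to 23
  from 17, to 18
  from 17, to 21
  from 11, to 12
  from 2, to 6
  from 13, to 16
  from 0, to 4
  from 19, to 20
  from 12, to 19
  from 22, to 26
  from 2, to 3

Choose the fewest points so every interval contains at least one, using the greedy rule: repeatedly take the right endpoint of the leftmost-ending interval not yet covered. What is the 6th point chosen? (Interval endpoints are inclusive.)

23

Process intervals by earliest right end; each time one isn't hit yet, stab at its right endpoint.
By right end: [2,3]  [0,4]  [2,6]  [11,12]  [13,16]  [17,18]  [12,19]  [19,20]  [17,21]  [21,23]  [22,26]
[2,3] uncovered → point at 3; [11,12] uncovered → point at 12; [13,16] uncovered → point at 16; [17,18] uncovered → point at 18; [19,20] uncovered → point at 20; [21,23] uncovered → point at 23.
Points: 3, 12, 16, 18, 20, 23 (6 total).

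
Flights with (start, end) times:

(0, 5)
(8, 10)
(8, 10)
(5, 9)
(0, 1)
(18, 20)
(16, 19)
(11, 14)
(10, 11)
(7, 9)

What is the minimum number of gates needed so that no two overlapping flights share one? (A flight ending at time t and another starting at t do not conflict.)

Count concurrent intervals with a sweep; the peak is the room count.
Events (time:±→running): 0:+→1 0:+→2 1:-→1 5:-→0 5:+→1 7:+→2 8:+→3 8:+→4 … peak 4.

4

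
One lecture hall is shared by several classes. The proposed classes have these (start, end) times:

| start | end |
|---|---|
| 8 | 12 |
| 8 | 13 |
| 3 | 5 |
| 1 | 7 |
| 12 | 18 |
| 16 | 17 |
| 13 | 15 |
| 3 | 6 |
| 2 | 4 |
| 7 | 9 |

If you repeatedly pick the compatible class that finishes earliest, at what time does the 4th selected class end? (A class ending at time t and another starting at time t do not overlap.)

Greedy by earliest finish: after sorting by end time, pick each interval compatible with the last pick.
By end time: (2,4), (3,5), (3,6), (1,7), (7,9), (8,12), (8,13), (13,15), (16,17), (12,18).
Pick (2,4); next start ≥ 4 → (7,9); next start ≥ 9 → (13,15); next start ≥ 15 → (16,17).
Selected: (2,4) (7,9) (13,15) (16,17)

17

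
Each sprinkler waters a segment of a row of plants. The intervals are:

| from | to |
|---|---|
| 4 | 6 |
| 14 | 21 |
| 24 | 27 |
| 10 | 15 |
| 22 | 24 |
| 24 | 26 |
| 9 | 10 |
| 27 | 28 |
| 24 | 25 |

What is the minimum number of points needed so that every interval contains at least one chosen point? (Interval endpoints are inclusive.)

5

Sorted: [4,6] [9,10] [10,15] [14,21] [22,24] [24,25] [24,26] [24,27] [27,28]
{[4,6]} hit by 6; {[9,10],[10,15]} hit by 10; {[14,21]} hit by 21; {[22,24],[24,25],[24,26],[24,27]} hit by 24; {[27,28]} hit by 28.
Points: 6, 10, 21, 24, 28 (5 total).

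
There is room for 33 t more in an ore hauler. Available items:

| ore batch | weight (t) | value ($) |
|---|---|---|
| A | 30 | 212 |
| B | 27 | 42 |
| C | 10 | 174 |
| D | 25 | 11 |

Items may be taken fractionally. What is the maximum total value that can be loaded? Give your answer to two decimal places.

Greedy by value/weight ratio, highest first.
Order: C (174/10=17.40) > A (212/30=7.07) > B (42/27=1.56) > D (11/25=0.44)
Fill: take C (10 @ 174) → take 23/30 of A → 162.53; 33/33 used.
Total value = 336.53

336.53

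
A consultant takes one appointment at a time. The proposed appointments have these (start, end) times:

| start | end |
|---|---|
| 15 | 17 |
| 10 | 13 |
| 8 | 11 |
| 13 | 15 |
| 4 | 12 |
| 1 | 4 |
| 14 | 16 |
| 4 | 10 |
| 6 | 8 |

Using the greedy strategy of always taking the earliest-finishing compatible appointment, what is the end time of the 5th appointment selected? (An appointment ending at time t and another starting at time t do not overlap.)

17

Greedy by earliest finish: after sorting by end time, pick each interval compatible with the last pick.
By end time: (1,4), (6,8), (4,10), (8,11), (4,12), (10,13), (13,15), (14,16), (15,17).
Pick (1,4); next start ≥ 4 → (6,8); next start ≥ 8 → (8,11); next start ≥ 11 → (13,15); next start ≥ 15 → (15,17).
Selected: (1,4) (6,8) (8,11) (13,15) (15,17)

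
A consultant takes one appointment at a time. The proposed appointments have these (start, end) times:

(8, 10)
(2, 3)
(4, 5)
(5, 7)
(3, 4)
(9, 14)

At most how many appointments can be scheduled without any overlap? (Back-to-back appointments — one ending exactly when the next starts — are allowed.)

5

By end time: (2,3), (3,4), (4,5), (5,7), (8,10), (9,14).
Pick (2,3); next start ≥ 3 → (3,4); next start ≥ 4 → (4,5); next start ≥ 5 → (5,7); next start ≥ 7 → (8,10).
Selected 5 appointments.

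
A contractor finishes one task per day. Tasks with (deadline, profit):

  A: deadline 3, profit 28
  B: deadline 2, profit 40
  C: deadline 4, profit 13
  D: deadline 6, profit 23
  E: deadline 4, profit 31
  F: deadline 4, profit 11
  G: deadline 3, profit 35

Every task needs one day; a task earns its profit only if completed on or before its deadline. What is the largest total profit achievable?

Take jobs in profit order; each goes to the latest open slot no later than its deadline.
By profit: B(d2,40), G(d3,35), E(d4,31), A(d3,28), D(d6,23), C(d4,13), F(d4,11)
B→slot 2; G→slot 3; E→slot 4; A→slot 1; D→slot 6; C skipped; F skipped.
Profit = 28 + 40 + 35 + 31 + 23 = 157

157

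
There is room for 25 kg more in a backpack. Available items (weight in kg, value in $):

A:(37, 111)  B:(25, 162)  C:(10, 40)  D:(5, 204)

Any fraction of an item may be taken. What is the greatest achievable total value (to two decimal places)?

333.60

Sort by value per unit weight and fill in that order.
Ratios (sorted): D 40.80, B 6.48, C 4.00, A 3.00
take D (5 @ 204); take 20/25 of B → 129.60. Capacity used 25/25.
Total value = 333.60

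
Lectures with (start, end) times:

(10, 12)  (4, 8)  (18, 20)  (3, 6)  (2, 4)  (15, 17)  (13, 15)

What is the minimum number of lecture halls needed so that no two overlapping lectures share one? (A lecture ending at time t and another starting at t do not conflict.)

2

Count concurrent intervals with a sweep; the peak is the room count.
starts: [2, 3, 4, 10, 13, 15, 18]
ends:   [4, 6, 8, 12, 15, 17, 20]
s2→1 s3→2  — peak 2.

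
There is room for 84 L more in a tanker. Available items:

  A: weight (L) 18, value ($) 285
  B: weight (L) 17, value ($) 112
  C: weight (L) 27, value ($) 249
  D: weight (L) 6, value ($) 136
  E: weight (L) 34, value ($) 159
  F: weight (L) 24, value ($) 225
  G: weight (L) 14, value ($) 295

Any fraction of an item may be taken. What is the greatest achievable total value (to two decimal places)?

Greedy by value/weight ratio, highest first.
Ratios (sorted): D 22.67, G 21.07, A 15.83, F 9.38, C 9.22, B 6.59, E 4.68
take D (6 @ 136); take G (14 @ 295); take A (18 @ 285); take F (24 @ 225); take 22/27 of C → 202.89. Capacity used 84/84.
Total value = 1143.89

1143.89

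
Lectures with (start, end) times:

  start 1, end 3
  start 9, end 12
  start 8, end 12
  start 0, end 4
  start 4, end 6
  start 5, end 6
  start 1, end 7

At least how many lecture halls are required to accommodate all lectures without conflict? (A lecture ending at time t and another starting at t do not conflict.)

3

The answer is the maximum number of intervals overlapping at any instant.
Events (time:±→running): 0:+→1 1:+→2 1:+→3 … peak 3.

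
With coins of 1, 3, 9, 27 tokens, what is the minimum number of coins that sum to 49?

Use the largest denomination that fits, subtract, and repeat.
49 = 1×27 + 2×9 + 1×3 + 1×1
Total coins = 1 + 2 + 1 + 1 = 5

5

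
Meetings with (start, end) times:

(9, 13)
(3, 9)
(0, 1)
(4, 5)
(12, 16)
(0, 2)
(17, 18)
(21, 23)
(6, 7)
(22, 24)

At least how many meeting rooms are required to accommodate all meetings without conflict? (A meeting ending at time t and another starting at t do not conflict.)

Count concurrent intervals with a sweep; the peak is the room count.
Events (time:±→running): 0:+→1 0:+→2 … peak 2.

2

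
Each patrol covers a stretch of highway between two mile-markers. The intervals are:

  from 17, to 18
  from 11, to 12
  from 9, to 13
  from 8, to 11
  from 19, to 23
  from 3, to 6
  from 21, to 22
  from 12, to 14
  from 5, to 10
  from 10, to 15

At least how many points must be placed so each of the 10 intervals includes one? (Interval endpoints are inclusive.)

By right end: [3,6]  [5,10]  [8,11]  [11,12]  [9,13]  [12,14]  [10,15]  [17,18]  [21,22]  [19,23]
[3,6] uncovered → point at 6; [8,11] uncovered → point at 11; [12,14] uncovered → point at 14; [17,18] uncovered → point at 18; [21,22] uncovered → point at 22.
Points: 6, 11, 14, 18, 22 (5 total).

5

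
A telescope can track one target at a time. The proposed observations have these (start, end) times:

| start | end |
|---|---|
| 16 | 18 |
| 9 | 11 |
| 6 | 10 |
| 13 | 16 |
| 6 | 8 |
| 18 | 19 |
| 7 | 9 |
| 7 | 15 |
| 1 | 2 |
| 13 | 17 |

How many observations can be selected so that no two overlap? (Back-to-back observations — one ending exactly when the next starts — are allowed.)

Greedy by earliest finish: after sorting by end time, pick each interval compatible with the last pick.
Sorted by end: (1,2)  (6,8)  (7,9)  (6,10)  (9,11)  (7,15)  (13,16)  (13,17)  (16,18)  (18,19)
take (1,2); take (6,8); skip (7,9); take (9,11); take (13,16); take (16,18); take (18,19).
Selected 6 observations.

6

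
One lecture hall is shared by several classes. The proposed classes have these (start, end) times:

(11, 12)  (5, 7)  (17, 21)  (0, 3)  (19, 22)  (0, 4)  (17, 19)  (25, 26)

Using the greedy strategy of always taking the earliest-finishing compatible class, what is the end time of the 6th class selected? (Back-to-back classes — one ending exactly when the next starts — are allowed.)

Order by finish time; keep every interval that doesn't clash with the previous kept one.
Sorted by end: (0,3)  (0,4)  (5,7)  (11,12)  (17,19)  (17,21)  (19,22)  (25,26)
take (0,3); take (5,7); take (11,12); take (17,19); skip (17,21); take (19,22); take (25,26).
Selected: (0,3) (5,7) (11,12) (17,19) (19,22) (25,26)

26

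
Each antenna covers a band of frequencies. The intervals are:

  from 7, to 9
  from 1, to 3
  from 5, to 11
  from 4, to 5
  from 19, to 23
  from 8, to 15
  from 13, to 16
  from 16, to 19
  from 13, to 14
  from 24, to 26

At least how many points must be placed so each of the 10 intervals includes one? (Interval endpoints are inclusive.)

6

By right end: [1,3]  [4,5]  [7,9]  [5,11]  [13,14]  [8,15]  [13,16]  [16,19]  [19,23]  [24,26]
[1,3] uncovered → point at 3; [4,5] uncovered → point at 5; [7,9] uncovered → point at 9; [13,14] uncovered → point at 14; [16,19] uncovered → point at 19; [24,26] uncovered → point at 26.
Points: 3, 5, 9, 14, 19, 26 (6 total).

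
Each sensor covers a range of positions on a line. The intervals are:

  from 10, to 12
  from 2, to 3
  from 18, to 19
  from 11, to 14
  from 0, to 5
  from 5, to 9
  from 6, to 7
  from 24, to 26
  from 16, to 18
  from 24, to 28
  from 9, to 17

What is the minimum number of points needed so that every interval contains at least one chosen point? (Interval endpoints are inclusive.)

Process intervals by earliest right end; each time one isn't hit yet, stab at its right endpoint.
Sorted: [2,3] [0,5] [6,7] [5,9] [10,12] [11,14] [9,17] [16,18] [18,19] [24,26] [24,28]
{[2,3],[0,5]} hit by 3; {[6,7],[5,9]} hit by 7; {[10,12],[11,14],[9,17]} hit by 12; {[16,18],[18,19]} hit by 18; {[24,26],[24,28]} hit by 26.
Points: 3, 7, 12, 18, 26 (5 total).

5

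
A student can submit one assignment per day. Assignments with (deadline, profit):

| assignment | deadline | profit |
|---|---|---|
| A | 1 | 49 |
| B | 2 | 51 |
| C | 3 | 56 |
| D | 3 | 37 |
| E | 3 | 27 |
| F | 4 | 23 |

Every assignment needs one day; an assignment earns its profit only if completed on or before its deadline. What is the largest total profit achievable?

179

Sort by profit descending; place each in the latest free slot ≤ its deadline.
By profit: C(d3,56), B(d2,51), A(d1,49), D(d3,37), E(d3,27), F(d4,23)
C→slot 3; B→slot 2; A→slot 1; D skipped; E skipped; F→slot 4.
Profit = 49 + 51 + 56 + 23 = 179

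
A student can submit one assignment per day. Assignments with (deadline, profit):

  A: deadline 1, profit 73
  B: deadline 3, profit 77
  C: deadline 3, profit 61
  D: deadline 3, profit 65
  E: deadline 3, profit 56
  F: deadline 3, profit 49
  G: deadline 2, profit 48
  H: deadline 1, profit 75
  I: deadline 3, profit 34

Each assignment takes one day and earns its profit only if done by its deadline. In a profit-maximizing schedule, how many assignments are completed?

Profit order: B=77 H=75 A=73 D=65 C=61 E=56 F=49 G=48 I=34
Assign: B→slot 3, H→slot 1, A skipped, D→slot 2, C skipped, E skipped, F skipped, G skipped, I skipped.
Slots: [1:H] [2:D] [3:B]
3 of 9 scheduled.

3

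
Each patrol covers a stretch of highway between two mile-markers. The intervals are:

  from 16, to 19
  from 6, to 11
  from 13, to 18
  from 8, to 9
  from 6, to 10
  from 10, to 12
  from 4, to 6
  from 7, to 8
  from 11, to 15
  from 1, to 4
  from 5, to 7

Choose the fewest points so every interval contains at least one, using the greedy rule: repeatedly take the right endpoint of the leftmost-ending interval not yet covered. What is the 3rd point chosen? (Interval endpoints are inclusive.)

Sort by right endpoint; whenever an interval is uncovered, place a point at its right end.
By right end: [1,4]  [4,6]  [5,7]  [7,8]  [8,9]  [6,10]  [6,11]  [10,12]  [11,15]  [13,18]  [16,19]
[1,4] uncovered → point at 4; [5,7] uncovered → point at 7; [8,9] uncovered → point at 9; [10,12] uncovered → point at 12; [13,18] uncovered → point at 18.
Points: 4, 7, 9, 12, 18 (5 total).

9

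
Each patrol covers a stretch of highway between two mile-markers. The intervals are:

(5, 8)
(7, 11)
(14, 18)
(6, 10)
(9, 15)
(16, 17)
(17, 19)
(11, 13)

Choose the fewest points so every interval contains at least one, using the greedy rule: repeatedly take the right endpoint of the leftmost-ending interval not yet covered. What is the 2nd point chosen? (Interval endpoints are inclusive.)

13

By right end: [5,8]  [6,10]  [7,11]  [11,13]  [9,15]  [16,17]  [14,18]  [17,19]
[5,8] uncovered → point at 8; [11,13] uncovered → point at 13; [16,17] uncovered → point at 17.
Points: 8, 13, 17 (3 total).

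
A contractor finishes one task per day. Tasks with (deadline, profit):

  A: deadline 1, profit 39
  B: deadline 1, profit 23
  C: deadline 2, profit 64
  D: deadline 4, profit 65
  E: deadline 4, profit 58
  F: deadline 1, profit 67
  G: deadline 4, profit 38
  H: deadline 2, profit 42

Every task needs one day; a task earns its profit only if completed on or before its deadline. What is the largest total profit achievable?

254

Sort by profit descending; place each in the latest free slot ≤ its deadline.
By profit: F(d1,67), D(d4,65), C(d2,64), E(d4,58), H(d2,42), A(d1,39), G(d4,38), B(d1,23)
F→slot 1; D→slot 4; C→slot 2; E→slot 3; H skipped; A skipped; G skipped; B skipped.
Profit = 67 + 64 + 58 + 65 = 254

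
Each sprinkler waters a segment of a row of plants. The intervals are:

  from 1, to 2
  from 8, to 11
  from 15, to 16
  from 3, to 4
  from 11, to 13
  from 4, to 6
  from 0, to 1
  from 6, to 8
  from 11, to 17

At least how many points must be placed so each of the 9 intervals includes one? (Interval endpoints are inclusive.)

5

By right end: [0,1]  [1,2]  [3,4]  [4,6]  [6,8]  [8,11]  [11,13]  [15,16]  [11,17]
[0,1] uncovered → point at 1; [3,4] uncovered → point at 4; [6,8] uncovered → point at 8; [11,13] uncovered → point at 13; [15,16] uncovered → point at 16.
Points: 1, 4, 8, 13, 16 (5 total).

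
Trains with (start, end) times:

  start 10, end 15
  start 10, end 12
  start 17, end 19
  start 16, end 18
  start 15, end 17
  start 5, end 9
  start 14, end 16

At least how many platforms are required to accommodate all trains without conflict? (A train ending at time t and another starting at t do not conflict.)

2

starts: [5, 10, 10, 14, 15, 16, 17]
ends:   [9, 12, 15, 16, 17, 18, 19]
s5→1 e9→0 s10→1 s10→2  — peak 2.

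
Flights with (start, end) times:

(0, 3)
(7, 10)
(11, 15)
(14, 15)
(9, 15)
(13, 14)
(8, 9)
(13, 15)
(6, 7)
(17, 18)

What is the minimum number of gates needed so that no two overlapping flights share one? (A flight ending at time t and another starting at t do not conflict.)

starts: [0, 6, 7, 8, 9, 11, 13, 13, 14, 17]
ends:   [3, 7, 9, 10, 14, 15, 15, 15, 15, 18]
s0→1 e3→0 s6→1 e7→0 s7→1 s8→2 e9→1 s9→2 e10→1 s11→2 s13→3 s13→4  — peak 4.

4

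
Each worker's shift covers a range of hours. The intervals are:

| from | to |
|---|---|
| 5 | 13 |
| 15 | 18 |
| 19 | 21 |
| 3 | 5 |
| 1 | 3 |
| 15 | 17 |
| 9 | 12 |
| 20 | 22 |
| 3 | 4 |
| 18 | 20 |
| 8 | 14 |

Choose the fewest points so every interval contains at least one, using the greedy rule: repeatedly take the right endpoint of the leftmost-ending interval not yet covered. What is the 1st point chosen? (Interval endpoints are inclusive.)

3

By right end: [1,3]  [3,4]  [3,5]  [9,12]  [5,13]  [8,14]  [15,17]  [15,18]  [18,20]  [19,21]  [20,22]
[1,3] uncovered → point at 3; [9,12] uncovered → point at 12; [15,17] uncovered → point at 17; [18,20] uncovered → point at 20.
Points: 3, 12, 17, 20 (4 total).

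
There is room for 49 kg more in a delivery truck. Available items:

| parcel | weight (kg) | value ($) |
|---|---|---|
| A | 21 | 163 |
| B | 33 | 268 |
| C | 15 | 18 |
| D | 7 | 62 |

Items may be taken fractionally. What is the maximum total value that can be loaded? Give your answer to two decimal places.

Greedy by value/weight ratio, highest first.
Order: D (62/7=8.86) > B (268/33=8.12) > A (163/21=7.76) > C (18/15=1.20)
Fill: take D (7 @ 62) → take B (33 @ 268) → take 9/21 of A → 69.86; 49/49 used.
Total value = 399.86

399.86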